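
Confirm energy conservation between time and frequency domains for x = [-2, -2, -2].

Time domain:
Σ|x[n]|² = |-2|² + |-2|² + |-2|² = 12.0000

Frequency domain:
(1/3)Σ|X[k]|² = (1/3)(|-6|² + |0|² + |0|²) = (1/3)·36.0000 = 12.0000

Both sides agree, confirming Parseval's theorem.

Σ|x[n]|² = (1/N)Σ|X[k]|² = 12.0000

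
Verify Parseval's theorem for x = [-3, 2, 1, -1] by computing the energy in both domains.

Time domain:
Σ|x[n]|² = |-3|² + |2|² + |1|² + |-1|² = 15.0000

Frequency domain:
(1/4)Σ|X[k]|² = (1/4)(|-1|² + |-4-3i|² + |-3|² + |-4+3i|²) = (1/4)·60.0000 = 15.0000

Both sides agree, confirming Parseval's theorem.

Σ|x[n]|² = (1/N)Σ|X[k]|² = 15.0000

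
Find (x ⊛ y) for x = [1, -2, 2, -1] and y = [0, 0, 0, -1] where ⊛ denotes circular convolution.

(x ⊛ y)[n] = Σ(m=0 to 3) x[m] · y[(n-m) mod 4]

Computing each output sample:
(x ⊛ y)[0] = 2
(x ⊛ y)[1] = -2
(x ⊛ y)[2] = 1
(x ⊛ y)[3] = -1

x ⊛ y = [2, -2, 1, -1]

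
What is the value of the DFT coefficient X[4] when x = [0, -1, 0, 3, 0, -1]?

X[4] = Σ(n=0 to 5) x[n] · ω_6^(4n) where ω_6 = e^(-2πi/6)
= (0)·ω_6^0 + (-1)·ω_6^4 + (0)·ω_6^8 + (3)·ω_6^12 + (0)·ω_6^16 + (-1)·ω_6^20

X[4] = 4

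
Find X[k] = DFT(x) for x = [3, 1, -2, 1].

X[k] = Σ(n=0 to 3) x[n] · ω_4^(nk)
where ω_4 = e^(-2πi/4)

Computing each X[k]:
X[0] = 3
X[1] = 5
X[2] = -1
X[3] = 5

X = [3, 5, -1, 5]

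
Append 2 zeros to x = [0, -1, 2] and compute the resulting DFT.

Original 3-point DFT: [1, -0.5000+2.5981i, -0.5000-2.5981i]
Zero-padded 5-point DFT provides frequency interpolation.

DFT_5([x, 0, ...]) = [1, -1.9271-0.2245i, 1.4271+2.4899i, 1.4271-2.4899i, -1.9271+0.2245i]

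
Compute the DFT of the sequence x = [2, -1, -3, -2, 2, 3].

X[k] = Σ(n=0 to 5) x[n] · ω_6^(nk)
where ω_6 = e^(-2πi/6)

Computing each X[k]:
X[0] = 1
X[1] = 5.5000+7.7942i
X[2] = -0.5000-0.8660i
X[3] = 1
X[4] = -0.5000+0.8660i
X[5] = 5.5000-7.7942i

X = [1, 5.5000+7.7942i, -0.5000-0.8660i, 1, -0.5000+0.8660i, 5.5000-7.7942i]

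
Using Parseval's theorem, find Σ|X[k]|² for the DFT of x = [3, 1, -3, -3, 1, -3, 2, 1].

Parseval: Σ|x[n]|² = (1/N)Σ|X[k]|², so Σ|X[k]|² = N·Σ|x[n]|² = 8·43.0000

Σ|X[k]|² = N·Σ|x[n]|² = 8·43.0000 = 344.0000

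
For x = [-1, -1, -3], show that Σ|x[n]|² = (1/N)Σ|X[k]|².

Time domain:
Σ|x[n]|² = |-1|² + |-1|² + |-3|² = 11.0000

Frequency domain:
(1/3)Σ|X[k]|² = (1/3)(|-5|² + |1.0000-1.7321i|² + |1.0000+1.7321i|²) = (1/3)·33.0000 = 11.0000

Both sides agree, confirming Parseval's theorem.

Σ|x[n]|² = (1/N)Σ|X[k]|² = 11.0000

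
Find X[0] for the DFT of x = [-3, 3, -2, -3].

X[0] = Σ(n=0 to 3) x[n] · ω_4^0 = Σ x[n]
= (-3) + (3) + (-2) + (-3)

X[0] = -5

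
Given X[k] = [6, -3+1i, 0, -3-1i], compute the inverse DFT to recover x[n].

x[n] = (1/4) Σ(k=0 to 3) X[k] · e^(2πikn/4)

Computing each x[n]:
x[0] = 0
x[1] = 1
x[2] = 3
x[3] = 2

x = [0, 1, 3, 2]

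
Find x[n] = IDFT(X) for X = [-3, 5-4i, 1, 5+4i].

x[n] = (1/4) Σ(k=0 to 3) X[k] · e^(2πikn/4)

Computing each x[n]:
x[0] = 2
x[1] = 1
x[2] = -3
x[3] = -3

x = [2, 1, -3, -3]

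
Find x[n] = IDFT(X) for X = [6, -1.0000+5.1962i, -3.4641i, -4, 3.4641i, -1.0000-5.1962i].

x[n] = (1/6) Σ(k=0 to 5) X[k] · e^(2πikn/6)

Computing each x[n]:
x[0] = 0
x[1] = 1
x[2] = -2
x[3] = 2
x[4] = 3
x[5] = 2

x = [0, 1, -2, 2, 3, 2]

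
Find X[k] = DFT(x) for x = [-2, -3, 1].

X[k] = Σ(n=0 to 2) x[n] · ω_3^(nk)
where ω_3 = e^(-2πi/3)

Computing each X[k]:
X[0] = -4
X[1] = -1.0000+3.4641i
X[2] = -1.0000-3.4641i

X = [-4, -1.0000+3.4641i, -1.0000-3.4641i]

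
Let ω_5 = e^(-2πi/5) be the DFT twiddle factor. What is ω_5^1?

ω_5^1 = e^(-2πi·1/5)
= cos(-2π·1/5) + i·sin(-2π·1/5)
= cos(-2π/5) + i·sin(-2π/5)

ω_5^1 = cos(-2π/5) + i·sin(-2π/5) = 0.3090-0.9511i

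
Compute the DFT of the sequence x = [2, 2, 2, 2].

X[k] = Σ(n=0 to 3) x[n] · ω_4^(nk)
where ω_4 = e^(-2πi/4)

Computing each X[k]:
X[0] = 8
X[1] = 0
X[2] = 0
X[3] = 0

X = [8, 0, 0, 0]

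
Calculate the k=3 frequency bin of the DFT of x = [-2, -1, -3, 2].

X[3] = Σ(n=0 to 3) x[n] · ω_4^(3n) where ω_4 = e^(-2πi/4)
= (-2)·ω_4^0 + (-1)·ω_4^3 + (-3)·ω_4^6 + (2)·ω_4^9

X[3] = 1-3i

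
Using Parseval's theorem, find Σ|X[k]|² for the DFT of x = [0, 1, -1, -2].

Parseval: Σ|x[n]|² = (1/N)Σ|X[k]|², so Σ|X[k]|² = N·Σ|x[n]|² = 4·6.0000

Σ|X[k]|² = N·Σ|x[n]|² = 4·6.0000 = 24.0000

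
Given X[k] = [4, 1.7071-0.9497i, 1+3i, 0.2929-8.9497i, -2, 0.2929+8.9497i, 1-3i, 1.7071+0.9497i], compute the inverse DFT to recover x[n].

x[n] = (1/8) Σ(k=0 to 7) X[k] · e^(2πikn/8)

Computing each x[n]:
x[0] = 1
x[1] = 2
x[2] = -2
x[3] = 3
x[4] = 0
x[5] = -2
x[6] = 2
x[7] = 0

x = [1, 2, -2, 3, 0, -2, 2, 0]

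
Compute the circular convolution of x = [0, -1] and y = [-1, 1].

(x ⊛ y)[n] = Σ(m=0 to 1) x[m] · y[(n-m) mod 2]

Computing each output sample:
(x ⊛ y)[0] = -1
(x ⊛ y)[1] = 1

x ⊛ y = [-1, 1]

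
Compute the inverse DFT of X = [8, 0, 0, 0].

x[n] = (1/4) Σ(k=0 to 3) X[k] · e^(2πikn/4)

Computing each x[n]:
x[0] = 2
x[1] = 2
x[2] = 2
x[3] = 2

x = [2, 2, 2, 2]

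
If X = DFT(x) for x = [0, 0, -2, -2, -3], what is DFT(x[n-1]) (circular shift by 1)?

Time shift by 1: X_shifted[k] = ω_5^(1k) · X[k]
Shifted x = [-3, 0, 0, -2, -2]

DFT(x[n-1]) = [-7, -2.0000-3.0777i, -2.0000+0.7265i, -2.0000-0.7265i, -2.0000+3.0777i]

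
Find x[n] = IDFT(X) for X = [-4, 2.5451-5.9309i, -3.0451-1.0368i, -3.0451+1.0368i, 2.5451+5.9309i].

x[n] = (1/5) Σ(k=0 to 4) X[k] · e^(2πikn/5)

Computing each x[n]:
x[0] = -1
x[1] = 3
x[2] = -1
x[3] = -3
x[4] = -2

x = [-1, 3, -1, -3, -2]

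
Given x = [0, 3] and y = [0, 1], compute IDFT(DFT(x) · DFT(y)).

(x ⊛ y)[n] = Σ(m=0 to 1) x[m] · y[(n-m) mod 2]

Computing each output sample:
(x ⊛ y)[0] = 3
(x ⊛ y)[1] = 0

x ⊛ y = [3, 0]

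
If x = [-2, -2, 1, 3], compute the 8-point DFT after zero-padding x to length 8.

Original 4-point DFT: [0, -3+5i, -2, -3-5i]
Zero-padded 8-point DFT provides frequency interpolation.

DFT_8([x, 0, ...]) = [0, -5.5355-1.7071i, -3+5i, 1.5355+0.2929i, -2, 1.5355-0.2929i, -3-5i, -5.5355+1.7071i]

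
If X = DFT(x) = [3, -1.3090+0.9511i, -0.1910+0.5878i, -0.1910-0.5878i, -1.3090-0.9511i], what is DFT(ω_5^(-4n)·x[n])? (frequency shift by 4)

Modulation property: DFT(ω_5^(-4n)·x[n]) = X[(k-4) mod 5], so circularly shift X by 4 positions.

X[k-4] = [-1.3090+0.9511i, -0.1910+0.5878i, -0.1910-0.5878i, -1.3090-0.9511i, 3]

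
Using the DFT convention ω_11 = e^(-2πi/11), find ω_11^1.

ω_11^1 = e^(-2πi·1/11)
= cos(-2π·1/11) + i·sin(-2π·1/11)
= cos(-2π/11) + i·sin(-2π/11)

ω_11^1 = cos(-2π/11) + i·sin(-2π/11) = 0.8413-0.5406i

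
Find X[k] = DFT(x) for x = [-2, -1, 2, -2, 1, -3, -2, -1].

X[k] = Σ(n=0 to 7) x[n] · ω_8^(nk)
where ω_8 = e^(-2πi/8)

Computing each X[k]:
X[0] = -8
X[1] = -0.8787-4.7071i
X[2] = -1+1i
X[3] = -5.1213+3.2929i
X[4] = 6
X[5] = -5.1213-3.2929i
X[6] = -1-1i
X[7] = -0.8787+4.7071i

X = [-8, -0.8787-4.7071i, -1+1i, -5.1213+3.2929i, 6, -5.1213-3.2929i, -1-1i, -0.8787+4.7071i]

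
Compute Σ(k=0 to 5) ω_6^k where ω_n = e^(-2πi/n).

Sum of all nth roots of unity equals 0 for n > 1 (geometric series with r ≠ 1).

0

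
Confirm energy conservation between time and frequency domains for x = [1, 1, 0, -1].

Time domain:
Σ|x[n]|² = |1|² + |1|² + |0|² + |-1|² = 3.0000

Frequency domain:
(1/4)Σ|X[k]|² = (1/4)(|1|² + |1-2i|² + |1|² + |1+2i|²) = (1/4)·12.0000 = 3.0000

Both sides agree, confirming Parseval's theorem.

Σ|x[n]|² = (1/N)Σ|X[k]|² = 3.0000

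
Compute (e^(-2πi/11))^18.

Since ω_11^11 = 1, powers reduce modulo 11.
18 mod 11 = 7
So ω_11^18 = ω_11^7 = e^(-2πi·7/11)

ω_11^18 = ω_11^7 = -0.6549+0.7557i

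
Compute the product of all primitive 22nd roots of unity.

The primitive 22nd roots of unity are ω_22^k for k coprime to 22: k ∈ {1, 3, 5, 7, 9, 13, 15, 17, 19, 21}
Their product equals the constant term of the cyclotomic polynomial Φ_22(x) up to sign.
For n ≥ 3, the product of all primitive nth roots of unity is 1. (For n=1 it is 1; for n=2 it is -1.)

1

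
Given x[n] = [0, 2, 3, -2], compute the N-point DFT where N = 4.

X[k] = Σ(n=0 to 3) x[n] · ω_4^(nk)
where ω_4 = e^(-2πi/4)

Computing each X[k]:
X[0] = 3
X[1] = -3-4i
X[2] = 3
X[3] = -3+4i

X = [3, -3-4i, 3, -3+4i]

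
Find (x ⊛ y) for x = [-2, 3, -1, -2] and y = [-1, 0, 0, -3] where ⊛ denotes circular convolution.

(x ⊛ y)[n] = Σ(m=0 to 3) x[m] · y[(n-m) mod 4]

Computing each output sample:
(x ⊛ y)[0] = -7
(x ⊛ y)[1] = 0
(x ⊛ y)[2] = 7
(x ⊛ y)[3] = 8

x ⊛ y = [-7, 0, 7, 8]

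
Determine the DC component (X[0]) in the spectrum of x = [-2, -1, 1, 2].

X[0] = Σ(n=0 to 3) x[n] · ω_4^0 = Σ x[n]
= (-2) + (-1) + (1) + (2)

X[0] = 0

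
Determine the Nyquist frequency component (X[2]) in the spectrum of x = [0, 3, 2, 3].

X[2] = Σ(n=0 to 3) x[n] · ω_4^(2n) where ω_4 = e^(-2πi/4)
= (0)·ω_4^0 + (3)·ω_4^2 + (2)·ω_4^4 + (3)·ω_4^6

X[2] = -4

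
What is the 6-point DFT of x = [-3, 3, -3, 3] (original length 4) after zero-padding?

Original 4-point DFT: [0, 0, -12, 0]
Zero-padded 6-point DFT provides frequency interpolation.

DFT_6([x, 0, ...]) = [0, -3, -5.1962i, -12, 5.1962i, -3]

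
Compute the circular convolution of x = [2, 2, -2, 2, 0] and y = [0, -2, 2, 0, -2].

(x ⊛ y)[n] = Σ(m=0 to 4) x[m] · y[(n-m) mod 5]

Computing each output sample:
(x ⊛ y)[0] = 0
(x ⊛ y)[1] = 0
(x ⊛ y)[2] = -4
(x ⊛ y)[3] = 8
(x ⊛ y)[4] = -12

x ⊛ y = [0, 0, -4, 8, -12]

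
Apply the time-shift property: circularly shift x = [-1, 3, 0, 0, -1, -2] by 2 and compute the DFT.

Time shift by 2: X_shifted[k] = ω_6^(2k) · X[k]
Shifted x = [-1, -2, -1, 3, 0, 0]

DFT(x[n-2]) = [-1, -4.5000+2.5981i, 3.5000+0.8660i, -3, 3.5000-0.8660i, -4.5000-2.5981i]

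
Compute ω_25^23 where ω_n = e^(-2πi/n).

ω_25^23 = e^(-2πi·23/25)
= cos(-2π·23/25) + i·sin(-2π·23/25)
= cos(-46π/25) + i·sin(-46π/25)

ω_25^23 = cos(-46π/25) + i·sin(-46π/25) = 0.8763+0.4818i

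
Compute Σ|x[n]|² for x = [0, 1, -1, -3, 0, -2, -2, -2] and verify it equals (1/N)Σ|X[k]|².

Time domain:
Σ|x[n]|² = |0|² + |1|² + |-1|² + |-3|² + |0|² + |-2|² + |-2|² + |-2|² = 23.0000

Frequency domain:
(1/8)Σ|X[k]|² = (1/8)(|-9|² + |2.8284-2.4142i|² + |3-4i|² + |-2.8284-0.4142i|² + |3|² + |-2.8284+0.4142i|² + |3+4i|² + |2.8284+2.4142i|²) = (1/8)·184.0000 = 23.0000

Both sides agree, confirming Parseval's theorem.

Σ|x[n]|² = (1/N)Σ|X[k]|² = 23.0000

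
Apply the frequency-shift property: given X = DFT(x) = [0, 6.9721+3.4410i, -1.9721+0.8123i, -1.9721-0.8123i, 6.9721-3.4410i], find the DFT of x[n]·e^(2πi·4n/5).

Modulation property: DFT(ω_5^(-4n)·x[n]) = X[(k-4) mod 5], so circularly shift X by 4 positions.

X[k-4] = [6.9721+3.4410i, -1.9721+0.8123i, -1.9721-0.8123i, 6.9721-3.4410i, 0]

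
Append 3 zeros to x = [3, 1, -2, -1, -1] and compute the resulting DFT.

Original 5-point DFT: [0, 5.4271-1.3143i, 2.0729-2.1266i, 2.0729+2.1266i, 5.4271+1.3143i]
Zero-padded 8-point DFT provides frequency interpolation.

DFT_8([x, 0, ...]) = [0, 5.4142+2.0000i, 4-2i, 2.5858-2.0000i, 0, 2.5858+2.0000i, 4+2i, 5.4142-2.0000i]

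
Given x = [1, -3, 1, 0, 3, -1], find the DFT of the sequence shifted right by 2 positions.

Time shift by 2: X_shifted[k] = ω_6^(2k) · X[k]
Shifted x = [3, -1, 1, -3, 1, 0]

DFT(x[n-2]) = [1, 4.5000+0.8660i, -0.5000+0.8660i, 9, -0.5000-0.8660i, 4.5000-0.8660i]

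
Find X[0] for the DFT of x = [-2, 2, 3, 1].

X[0] = Σ(n=0 to 3) x[n] · ω_4^0 = Σ x[n]
= (-2) + (2) + (3) + (1)

X[0] = 4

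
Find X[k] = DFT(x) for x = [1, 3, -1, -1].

X[k] = Σ(n=0 to 3) x[n] · ω_4^(nk)
where ω_4 = e^(-2πi/4)

Computing each X[k]:
X[0] = 2
X[1] = 2-4i
X[2] = -2
X[3] = 2+4i

X = [2, 2-4i, -2, 2+4i]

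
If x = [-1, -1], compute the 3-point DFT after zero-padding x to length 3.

Original 2-point DFT: [-2, 0]
Zero-padded 3-point DFT provides frequency interpolation.

DFT_3([x, 0, ...]) = [-2, -0.5000+0.8660i, -0.5000-0.8660i]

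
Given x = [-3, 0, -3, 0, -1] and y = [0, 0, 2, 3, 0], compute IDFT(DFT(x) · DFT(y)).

(x ⊛ y)[n] = Σ(m=0 to 4) x[m] · y[(n-m) mod 5]

Computing each output sample:
(x ⊛ y)[0] = -9
(x ⊛ y)[1] = -2
(x ⊛ y)[2] = -9
(x ⊛ y)[3] = -9
(x ⊛ y)[4] = -6

x ⊛ y = [-9, -2, -9, -9, -6]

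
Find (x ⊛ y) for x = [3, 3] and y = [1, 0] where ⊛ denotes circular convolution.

(x ⊛ y)[n] = Σ(m=0 to 1) x[m] · y[(n-m) mod 2]

Computing each output sample:
(x ⊛ y)[0] = 3
(x ⊛ y)[1] = 3

x ⊛ y = [3, 3]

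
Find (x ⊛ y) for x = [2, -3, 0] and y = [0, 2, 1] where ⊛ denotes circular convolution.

(x ⊛ y)[n] = Σ(m=0 to 2) x[m] · y[(n-m) mod 3]

Computing each output sample:
(x ⊛ y)[0] = -3
(x ⊛ y)[1] = 4
(x ⊛ y)[2] = -4

x ⊛ y = [-3, 4, -4]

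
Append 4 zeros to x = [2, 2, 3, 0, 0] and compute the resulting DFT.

Original 5-point DFT: [7, 0.1910-3.6655i, 1.3090+1.6776i, 1.3090-1.6776i, 0.1910+3.6655i]
Zero-padded 9-point DFT provides frequency interpolation.

DFT_9([x, 0, ...]) = [7, 4.0530-4.2400i, -0.4718-2.9957i, -0.5000+0.8660i, 2.4187+1.2443i, 2.4187-1.2443i, -0.5000-0.8660i, -0.4718+2.9957i, 4.0530+4.2400i]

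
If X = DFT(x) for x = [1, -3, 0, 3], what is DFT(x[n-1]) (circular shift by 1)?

Time shift by 1: X_shifted[k] = ω_4^(1k) · X[k]
Shifted x = [3, 1, -3, 0]

DFT(x[n-1]) = [1, 6-1i, -1, 6+1i]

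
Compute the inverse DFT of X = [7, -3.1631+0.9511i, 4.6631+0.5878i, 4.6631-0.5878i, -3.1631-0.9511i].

x[n] = (1/5) Σ(k=0 to 4) X[k] · e^(2πikn/5)

Computing each x[n]:
x[0] = 2
x[1] = -1
x[2] = 3
x[3] = 3
x[4] = 0

x = [2, -1, 3, 3, 0]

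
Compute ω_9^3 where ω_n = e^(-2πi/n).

ω_9^3 = e^(-2πi·3/9)
= cos(-2π·3/9) + i·sin(-2π·3/9)
= cos(-6π/9) + i·sin(-6π/9)

ω_9^3 = cos(-6π/9) + i·sin(-6π/9) = -0.5000-0.8660i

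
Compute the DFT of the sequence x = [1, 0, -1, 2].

X[k] = Σ(n=0 to 3) x[n] · ω_4^(nk)
where ω_4 = e^(-2πi/4)

Computing each X[k]:
X[0] = 2
X[1] = 2+2i
X[2] = -2
X[3] = 2-2i

X = [2, 2+2i, -2, 2-2i]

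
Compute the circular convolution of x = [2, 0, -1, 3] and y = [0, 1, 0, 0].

(x ⊛ y)[n] = Σ(m=0 to 3) x[m] · y[(n-m) mod 4]

Computing each output sample:
(x ⊛ y)[0] = 3
(x ⊛ y)[1] = 2
(x ⊛ y)[2] = 0
(x ⊛ y)[3] = -1

x ⊛ y = [3, 2, 0, -1]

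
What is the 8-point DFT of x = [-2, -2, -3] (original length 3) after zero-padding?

Original 3-point DFT: [-7, 0.5000-0.8660i, 0.5000+0.8660i]
Zero-padded 8-point DFT provides frequency interpolation.

DFT_8([x, 0, ...]) = [-7, -3.4142+4.4142i, 1+2i, -0.5858-1.5858i, -3, -0.5858+1.5858i, 1-2i, -3.4142-4.4142i]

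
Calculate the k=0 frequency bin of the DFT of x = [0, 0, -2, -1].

X[0] = Σ(n=0 to 3) x[n] · ω_4^0 = Σ x[n]
= (0) + (0) + (-2) + (-1)

X[0] = -3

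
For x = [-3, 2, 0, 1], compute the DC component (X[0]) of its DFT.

X[0] = Σ(n=0 to 3) x[n] · ω_4^0 = Σ x[n]
= (-3) + (2) + (0) + (1)

X[0] = 0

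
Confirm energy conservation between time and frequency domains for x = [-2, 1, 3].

Time domain:
Σ|x[n]|² = |-2|² + |1|² + |3|² = 14.0000

Frequency domain:
(1/3)Σ|X[k]|² = (1/3)(|2|² + |-4.0000+1.7321i|² + |-4.0000-1.7321i|²) = (1/3)·42.0000 = 14.0000

Both sides agree, confirming Parseval's theorem.

Σ|x[n]|² = (1/N)Σ|X[k]|² = 14.0000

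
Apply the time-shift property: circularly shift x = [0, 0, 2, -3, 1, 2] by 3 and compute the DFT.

Time shift by 3: X_shifted[k] = ω_6^(3k) · X[k]
Shifted x = [-3, 1, 2, 0, 0, 2]

DFT(x[n-3]) = [2, -2.5000-0.8660i, -5.5000+2.5981i, -4, -5.5000-2.5981i, -2.5000+0.8660i]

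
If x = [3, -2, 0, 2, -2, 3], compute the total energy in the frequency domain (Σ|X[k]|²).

Parseval: Σ|x[n]|² = (1/N)Σ|X[k]|², so Σ|X[k]|² = N·Σ|x[n]|² = 6·30.0000

Σ|X[k]|² = N·Σ|x[n]|² = 6·30.0000 = 180.0000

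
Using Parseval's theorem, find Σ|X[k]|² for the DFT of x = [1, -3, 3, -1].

Parseval: Σ|x[n]|² = (1/N)Σ|X[k]|², so Σ|X[k]|² = N·Σ|x[n]|² = 4·20.0000

Σ|X[k]|² = N·Σ|x[n]|² = 4·20.0000 = 80.0000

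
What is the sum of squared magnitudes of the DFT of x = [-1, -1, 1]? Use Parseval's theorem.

Parseval: Σ|x[n]|² = (1/N)Σ|X[k]|², so Σ|X[k]|² = N·Σ|x[n]|² = 3·3.0000

Σ|X[k]|² = N·Σ|x[n]|² = 3·3.0000 = 9.0000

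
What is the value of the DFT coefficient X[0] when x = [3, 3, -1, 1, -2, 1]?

X[0] = Σ(n=0 to 5) x[n] · ω_6^0 = Σ x[n]
= (3) + (3) + (-1) + (1) + (-2) + (1)

X[0] = 5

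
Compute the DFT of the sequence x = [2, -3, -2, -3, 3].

X[k] = Σ(n=0 to 4) x[n] · ω_5^(nk)
where ω_5 = e^(-2πi/5)

Computing each X[k]:
X[0] = -3
X[1] = 6.0451+5.1186i
X[2] = 0.4549+4.4778i
X[3] = 0.4549-4.4778i
X[4] = 6.0451-5.1186i

X = [-3, 6.0451+5.1186i, 0.4549+4.4778i, 0.4549-4.4778i, 6.0451-5.1186i]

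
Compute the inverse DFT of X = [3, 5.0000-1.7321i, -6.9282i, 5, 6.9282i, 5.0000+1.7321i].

x[n] = (1/6) Σ(k=0 to 5) X[k] · e^(2πikn/6)

Computing each x[n]:
x[0] = 3
x[1] = 3
x[2] = -1
x[3] = -2
x[4] = 2
x[5] = -2

x = [3, 3, -1, -2, 2, -2]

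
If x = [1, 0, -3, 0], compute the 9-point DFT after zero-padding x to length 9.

Original 4-point DFT: [-2, 4, -2, 4]
Zero-padded 9-point DFT provides frequency interpolation.

DFT_9([x, 0, ...]) = [-2, 0.4791+2.9544i, 3.8191+1.0261i, 2.5000-2.5981i, -1.2981-1.9284i, -1.2981+1.9284i, 2.5000+2.5981i, 3.8191-1.0261i, 0.4791-2.9544i]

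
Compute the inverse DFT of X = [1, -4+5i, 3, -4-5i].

x[n] = (1/4) Σ(k=0 to 3) X[k] · e^(2πikn/4)

Computing each x[n]:
x[0] = -1
x[1] = -3
x[2] = 3
x[3] = 2

x = [-1, -3, 3, 2]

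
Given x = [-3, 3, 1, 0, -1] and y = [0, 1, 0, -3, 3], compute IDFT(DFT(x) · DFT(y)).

(x ⊛ y)[n] = Σ(m=0 to 4) x[m] · y[(n-m) mod 5]

Computing each output sample:
(x ⊛ y)[0] = 5
(x ⊛ y)[1] = 0
(x ⊛ y)[2] = 6
(x ⊛ y)[3] = 7
(x ⊛ y)[4] = -18

x ⊛ y = [5, 0, 6, 7, -18]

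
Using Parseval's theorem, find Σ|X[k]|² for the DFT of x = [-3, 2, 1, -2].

Parseval: Σ|x[n]|² = (1/N)Σ|X[k]|², so Σ|X[k]|² = N·Σ|x[n]|² = 4·18.0000

Σ|X[k]|² = N·Σ|x[n]|² = 4·18.0000 = 72.0000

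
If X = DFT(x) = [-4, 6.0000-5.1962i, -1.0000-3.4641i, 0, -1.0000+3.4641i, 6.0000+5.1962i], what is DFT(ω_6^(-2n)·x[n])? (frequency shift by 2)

Modulation property: DFT(ω_6^(-2n)·x[n]) = X[(k-2) mod 6], so circularly shift X by 2 positions.

X[k-2] = [-1.0000+3.4641i, 6.0000+5.1962i, -4, 6.0000-5.1962i, -1.0000-3.4641i, 0]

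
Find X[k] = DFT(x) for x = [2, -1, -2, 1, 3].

X[k] = Σ(n=0 to 4) x[n] · ω_5^(nk)
where ω_5 = e^(-2πi/5)

Computing each X[k]:
X[0] = 3
X[1] = 3.4271+5.5676i
X[2] = 0.0729-0.5020i
X[3] = 0.0729+0.5020i
X[4] = 3.4271-5.5676i

X = [3, 3.4271+5.5676i, 0.0729-0.5020i, 0.0729+0.5020i, 3.4271-5.5676i]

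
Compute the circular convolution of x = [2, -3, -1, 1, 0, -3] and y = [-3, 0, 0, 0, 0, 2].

(x ⊛ y)[n] = Σ(m=0 to 5) x[m] · y[(n-m) mod 6]

Computing each output sample:
(x ⊛ y)[0] = -12
(x ⊛ y)[1] = 7
(x ⊛ y)[2] = 5
(x ⊛ y)[3] = -3
(x ⊛ y)[4] = -6
(x ⊛ y)[5] = 13

x ⊛ y = [-12, 7, 5, -3, -6, 13]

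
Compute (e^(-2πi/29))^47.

Since ω_29^29 = 1, powers reduce modulo 29.
47 mod 29 = 18
So ω_29^47 = ω_29^18 = e^(-2πi·18/29)

ω_29^47 = ω_29^18 = -0.7260+0.6877i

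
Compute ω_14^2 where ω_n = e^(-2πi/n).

ω_14^2 = e^(-2πi·2/14)
= cos(-2π·2/14) + i·sin(-2π·2/14)
= cos(-4π/14) + i·sin(-4π/14)

ω_14^2 = cos(-4π/14) + i·sin(-4π/14) = 0.6235-0.7818i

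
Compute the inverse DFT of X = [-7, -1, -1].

x[n] = (1/3) Σ(k=0 to 2) X[k] · e^(2πikn/3)

Computing each x[n]:
x[0] = -3
x[1] = -2
x[2] = -2

x = [-3, -2, -2]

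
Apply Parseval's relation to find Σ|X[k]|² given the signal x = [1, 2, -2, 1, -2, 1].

Parseval: Σ|x[n]|² = (1/N)Σ|X[k]|², so Σ|X[k]|² = N·Σ|x[n]|² = 6·15.0000

Σ|X[k]|² = N·Σ|x[n]|² = 6·15.0000 = 90.0000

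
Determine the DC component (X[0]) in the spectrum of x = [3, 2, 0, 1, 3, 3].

X[0] = Σ(n=0 to 5) x[n] · ω_6^0 = Σ x[n]
= (3) + (2) + (0) + (1) + (3) + (3)

X[0] = 12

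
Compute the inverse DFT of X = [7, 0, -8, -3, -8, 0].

x[n] = (1/6) Σ(k=0 to 5) X[k] · e^(2πikn/6)

Computing each x[n]:
x[0] = -2
x[1] = 3
x[2] = 2
x[3] = -1
x[4] = 2
x[5] = 3

x = [-2, 3, 2, -1, 2, 3]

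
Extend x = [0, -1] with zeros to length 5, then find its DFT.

Original 2-point DFT: [-1, 1]
Zero-padded 5-point DFT provides frequency interpolation.

DFT_5([x, 0, ...]) = [-1, -0.3090+0.9511i, 0.8090+0.5878i, 0.8090-0.5878i, -0.3090-0.9511i]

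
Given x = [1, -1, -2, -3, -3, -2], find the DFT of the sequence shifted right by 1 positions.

Time shift by 1: X_shifted[k] = ω_6^(1k) · X[k]
Shifted x = [-2, 1, -1, -2, -3, -3]

DFT(x[n-1]) = [-10, 1.0000-5.1962i, -1.0000-1.7321i, -2, -1.0000+1.7321i, 1.0000+5.1962i]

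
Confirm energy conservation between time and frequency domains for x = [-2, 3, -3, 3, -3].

Time domain:
Σ|x[n]|² = |-2|² + |3|² + |-3|² + |3|² + |-3|² = 40.0000

Frequency domain:
(1/5)Σ|X[k]|² = (1/5)(|-2|² + |-2.0000-2.1796i|² + |-2.0000-9.2331i|² + |-2.0000+9.2331i|² + |-2.0000+2.1796i|²) = (1/5)·200.0000 = 40.0000

Both sides agree, confirming Parseval's theorem.

Σ|x[n]|² = (1/N)Σ|X[k]|² = 40.0000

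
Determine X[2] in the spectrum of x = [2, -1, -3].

X[2] = Σ(n=0 to 2) x[n] · ω_3^(2n) where ω_3 = e^(-2πi/3)
= (2)·ω_3^0 + (-1)·ω_3^2 + (-3)·ω_3^4

X[2] = 4.0000+1.7321i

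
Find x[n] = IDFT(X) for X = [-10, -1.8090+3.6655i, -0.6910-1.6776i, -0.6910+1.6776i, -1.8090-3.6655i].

x[n] = (1/5) Σ(k=0 to 4) X[k] · e^(2πikn/5)

Computing each x[n]:
x[0] = -3
x[1] = -3
x[2] = -3
x[3] = 0
x[4] = -1

x = [-3, -3, -3, 0, -1]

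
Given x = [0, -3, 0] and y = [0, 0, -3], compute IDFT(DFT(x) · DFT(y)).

(x ⊛ y)[n] = Σ(m=0 to 2) x[m] · y[(n-m) mod 3]

Computing each output sample:
(x ⊛ y)[0] = 9
(x ⊛ y)[1] = 0
(x ⊛ y)[2] = 0

x ⊛ y = [9, 0, 0]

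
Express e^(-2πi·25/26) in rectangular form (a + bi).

ω_26^25 = e^(-2πi·25/26)
= cos(-2π·25/26) + i·sin(-2π·25/26)
= cos(-50π/26) + i·sin(-50π/26)

ω_26^25 = cos(-50π/26) + i·sin(-50π/26) = 0.9709+0.2393i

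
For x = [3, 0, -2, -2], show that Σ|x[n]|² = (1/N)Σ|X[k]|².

Time domain:
Σ|x[n]|² = |3|² + |0|² + |-2|² + |-2|² = 17.0000

Frequency domain:
(1/4)Σ|X[k]|² = (1/4)(|-1|² + |5-2i|² + |3|² + |5+2i|²) = (1/4)·68.0000 = 17.0000

Both sides agree, confirming Parseval's theorem.

Σ|x[n]|² = (1/N)Σ|X[k]|² = 17.0000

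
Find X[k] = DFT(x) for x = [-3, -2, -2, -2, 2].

X[k] = Σ(n=0 to 4) x[n] · ω_5^(nk)
where ω_5 = e^(-2πi/5)

Computing each X[k]:
X[0] = -7
X[1] = 0.2361+3.8042i
X[2] = -4.2361+2.3511i
X[3] = -4.2361-2.3511i
X[4] = 0.2361-3.8042i

X = [-7, 0.2361+3.8042i, -4.2361+2.3511i, -4.2361-2.3511i, 0.2361-3.8042i]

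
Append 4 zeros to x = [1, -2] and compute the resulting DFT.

Original 2-point DFT: [-1, 3]
Zero-padded 6-point DFT provides frequency interpolation.

DFT_6([x, 0, ...]) = [-1, 1.7321i, 2.0000+1.7321i, 3, 2.0000-1.7321i, -1.7321i]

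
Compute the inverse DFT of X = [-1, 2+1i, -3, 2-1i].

x[n] = (1/4) Σ(k=0 to 3) X[k] · e^(2πikn/4)

Computing each x[n]:
x[0] = 0
x[1] = 0
x[2] = -2
x[3] = 1

x = [0, 0, -2, 1]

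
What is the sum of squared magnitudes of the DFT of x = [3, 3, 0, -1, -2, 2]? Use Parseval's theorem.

Parseval: Σ|x[n]|² = (1/N)Σ|X[k]|², so Σ|X[k]|² = N·Σ|x[n]|² = 6·27.0000

Σ|X[k]|² = N·Σ|x[n]|² = 6·27.0000 = 162.0000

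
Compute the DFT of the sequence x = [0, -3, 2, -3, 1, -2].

X[k] = Σ(n=0 to 5) x[n] · ω_6^(nk)
where ω_6 = e^(-2πi/6)

Computing each X[k]:
X[0] = -5
X[1] = -1
X[2] = -2.0000+1.7321i
X[3] = 11
X[4] = -2.0000-1.7321i
X[5] = -1

X = [-5, -1, -2.0000+1.7321i, 11, -2.0000-1.7321i, -1]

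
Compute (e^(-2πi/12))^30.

Since ω_12^12 = 1, powers reduce modulo 12.
30 mod 12 = 6
So ω_12^30 = ω_12^6 = e^(-2πi·6/12)

ω_12^30 = ω_12^6 = -1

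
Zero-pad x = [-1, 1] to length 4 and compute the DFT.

Original 2-point DFT: [0, -2]
Zero-padded 4-point DFT provides frequency interpolation.

DFT_4([x, 0, ...]) = [0, -1-1i, -2, -1+1i]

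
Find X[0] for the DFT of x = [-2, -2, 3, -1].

X[0] = Σ(n=0 to 3) x[n] · ω_4^0 = Σ x[n]
= (-2) + (-2) + (3) + (-1)

X[0] = -2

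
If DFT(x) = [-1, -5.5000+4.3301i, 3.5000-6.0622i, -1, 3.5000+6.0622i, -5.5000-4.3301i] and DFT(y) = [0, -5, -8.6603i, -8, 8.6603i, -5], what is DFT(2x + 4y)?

By linearity: DFT(2x + 4y) = 2·DFT(x) + 4·DFT(y)
= 2·[-1, -5.5000+4.3301i, 3.5000-6.0622i, -1, 3.5000+6.0622i, -5.5000-4.3301i] + 4·[0, -5, -8.6603i, -8, 8.6603i, -5]

Computing element-wise:
Z[0] = 2·(-1) + 4·(0) = -2
Z[1] = 2·(-5.5000+4.3301i) + 4·(-5) = -31.0000+8.6602i
Z[2] = 2·(3.5000-6.0622i) + 4·(-8.6603i) = 7.0000-46.7656i
Z[3] = 2·(-1) + 4·(-8) = -34
Z[4] = 2·(3.5000+6.0622i) + 4·(8.6603i) = 7.0000+46.7656i
Z[5] = 2·(-5.5000-4.3301i) + 4·(-5) = -31.0000-8.6602i

DFT(2x + 4y) = 2·X + 4·Y = [-2, -31.0000+8.6602i, 7.0000-46.7656i, -34, 7.0000+46.7656i, -31.0000-8.6602i]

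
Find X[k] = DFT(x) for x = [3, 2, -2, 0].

X[k] = Σ(n=0 to 3) x[n] · ω_4^(nk)
where ω_4 = e^(-2πi/4)

Computing each X[k]:
X[0] = 3
X[1] = 5-2i
X[2] = -1
X[3] = 5+2i

X = [3, 5-2i, -1, 5+2i]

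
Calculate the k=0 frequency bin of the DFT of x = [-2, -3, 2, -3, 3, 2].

X[0] = Σ(n=0 to 5) x[n] · ω_6^0 = Σ x[n]
= (-2) + (-3) + (2) + (-3) + (3) + (2)

X[0] = -1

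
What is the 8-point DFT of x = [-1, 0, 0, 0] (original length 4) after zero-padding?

Original 4-point DFT: [-1, -1, -1, -1]
Zero-padded 8-point DFT provides frequency interpolation.

DFT_8([x, 0, ...]) = [-1, -1, -1, -1, -1, -1, -1, -1]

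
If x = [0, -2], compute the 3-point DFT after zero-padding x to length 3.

Original 2-point DFT: [-2, 2]
Zero-padded 3-point DFT provides frequency interpolation.

DFT_3([x, 0, ...]) = [-2, 1.0000+1.7321i, 1.0000-1.7321i]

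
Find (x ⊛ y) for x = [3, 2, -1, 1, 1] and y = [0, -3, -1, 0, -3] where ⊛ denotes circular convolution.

(x ⊛ y)[n] = Σ(m=0 to 4) x[m] · y[(n-m) mod 5]

Computing each output sample:
(x ⊛ y)[0] = -10
(x ⊛ y)[1] = -7
(x ⊛ y)[2] = -12
(x ⊛ y)[3] = -2
(x ⊛ y)[4] = -11

x ⊛ y = [-10, -7, -12, -2, -11]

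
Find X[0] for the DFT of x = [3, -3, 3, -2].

X[0] = Σ(n=0 to 3) x[n] · ω_4^0 = Σ x[n]
= (3) + (-3) + (3) + (-2)

X[0] = 1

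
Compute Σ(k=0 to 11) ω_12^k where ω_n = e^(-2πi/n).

Sum of all nth roots of unity equals 0 for n > 1 (geometric series with r ≠ 1).

0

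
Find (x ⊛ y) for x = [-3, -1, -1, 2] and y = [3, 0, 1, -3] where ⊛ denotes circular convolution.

(x ⊛ y)[n] = Σ(m=0 to 3) x[m] · y[(n-m) mod 4]

Computing each output sample:
(x ⊛ y)[0] = -7
(x ⊛ y)[1] = 2
(x ⊛ y)[2] = -12
(x ⊛ y)[3] = 14

x ⊛ y = [-7, 2, -12, 14]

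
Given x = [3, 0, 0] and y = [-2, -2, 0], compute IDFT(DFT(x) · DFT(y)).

(x ⊛ y)[n] = Σ(m=0 to 2) x[m] · y[(n-m) mod 3]

Computing each output sample:
(x ⊛ y)[0] = -6
(x ⊛ y)[1] = -6
(x ⊛ y)[2] = 0

x ⊛ y = [-6, -6, 0]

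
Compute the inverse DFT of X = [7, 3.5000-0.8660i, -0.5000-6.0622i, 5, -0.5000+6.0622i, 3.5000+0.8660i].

x[n] = (1/6) Σ(k=0 to 5) X[k] · e^(2πikn/6)

Computing each x[n]:
x[0] = 3
x[1] = 3
x[2] = 0
x[3] = -1
x[4] = 3
x[5] = -1

x = [3, 3, 0, -1, 3, -1]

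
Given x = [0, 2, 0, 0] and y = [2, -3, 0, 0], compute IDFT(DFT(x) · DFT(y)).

(x ⊛ y)[n] = Σ(m=0 to 3) x[m] · y[(n-m) mod 4]

Computing each output sample:
(x ⊛ y)[0] = 0
(x ⊛ y)[1] = 4
(x ⊛ y)[2] = -6
(x ⊛ y)[3] = 0

x ⊛ y = [0, 4, -6, 0]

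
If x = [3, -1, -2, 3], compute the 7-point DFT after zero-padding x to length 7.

Original 4-point DFT: [3, 5+4i, -1, 5-4i]
Zero-padded 7-point DFT provides frequency interpolation.

DFT_7([x, 0, ...]) = [3, 0.1186+1.4300i, 6.8949+2.4527i, 1.9864-4.0546i, 1.9864+4.0546i, 6.8949-2.4527i, 0.1186-1.4300i]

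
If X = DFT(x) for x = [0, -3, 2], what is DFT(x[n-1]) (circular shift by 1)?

Time shift by 1: X_shifted[k] = ω_3^(1k) · X[k]
Shifted x = [2, 0, -3]

DFT(x[n-1]) = [-1, 3.5000-2.5981i, 3.5000+2.5981i]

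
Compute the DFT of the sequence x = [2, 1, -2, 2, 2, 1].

X[k] = Σ(n=0 to 5) x[n] · ω_6^(nk)
where ω_6 = e^(-2πi/6)

Computing each X[k]:
X[0] = 6
X[1] = 1.0000+3.4641i
X[2] = 3.0000-3.4641i
X[3] = -2
X[4] = 3.0000+3.4641i
X[5] = 1.0000-3.4641i

X = [6, 1.0000+3.4641i, 3.0000-3.4641i, -2, 3.0000+3.4641i, 1.0000-3.4641i]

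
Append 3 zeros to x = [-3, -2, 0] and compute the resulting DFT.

Original 3-point DFT: [-5, -2.0000+1.7321i, -2.0000-1.7321i]
Zero-padded 6-point DFT provides frequency interpolation.

DFT_6([x, 0, ...]) = [-5, -4.0000+1.7321i, -2.0000+1.7321i, -1, -2.0000-1.7321i, -4.0000-1.7321i]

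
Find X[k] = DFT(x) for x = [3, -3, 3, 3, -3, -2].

X[k] = Σ(n=0 to 5) x[n] · ω_6^(nk)
where ω_6 = e^(-2πi/6)

Computing each X[k]:
X[0] = 1
X[1] = -2.5000-4.3301i
X[2] = 8.5000+6.0622i
X[3] = 5
X[4] = 8.5000-6.0622i
X[5] = -2.5000+4.3301i

X = [1, -2.5000-4.3301i, 8.5000+6.0622i, 5, 8.5000-6.0622i, -2.5000+4.3301i]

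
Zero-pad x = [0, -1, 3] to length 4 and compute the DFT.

Original 3-point DFT: [2, -1.0000+3.4641i, -1.0000-3.4641i]
Zero-padded 4-point DFT provides frequency interpolation.

DFT_4([x, 0, ...]) = [2, -3+1i, 4, -3-1i]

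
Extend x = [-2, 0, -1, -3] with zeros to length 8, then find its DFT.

Original 4-point DFT: [-6, -1-3i, 0, -1+3i]
Zero-padded 8-point DFT provides frequency interpolation.

DFT_8([x, 0, ...]) = [-6, 0.1213+3.1213i, -1-3i, -4.1213+1.1213i, 0, -4.1213-1.1213i, -1+3i, 0.1213-3.1213i]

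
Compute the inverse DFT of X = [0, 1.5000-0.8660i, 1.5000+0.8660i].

x[n] = (1/3) Σ(k=0 to 2) X[k] · e^(2πikn/3)

Computing each x[n]:
x[0] = 1
x[1] = 0
x[2] = -1

x = [1, 0, -1]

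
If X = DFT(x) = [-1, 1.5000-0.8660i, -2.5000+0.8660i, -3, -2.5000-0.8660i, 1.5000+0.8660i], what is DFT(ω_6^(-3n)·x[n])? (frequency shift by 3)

Modulation property: DFT(ω_6^(-3n)·x[n]) = X[(k-3) mod 6], so circularly shift X by 3 positions.

X[k-3] = [-3, -2.5000-0.8660i, 1.5000+0.8660i, -1, 1.5000-0.8660i, -2.5000+0.8660i]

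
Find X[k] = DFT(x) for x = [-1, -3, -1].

X[k] = Σ(n=0 to 2) x[n] · ω_3^(nk)
where ω_3 = e^(-2πi/3)

Computing each X[k]:
X[0] = -5
X[1] = 1.0000+1.7321i
X[2] = 1.0000-1.7321i

X = [-5, 1.0000+1.7321i, 1.0000-1.7321i]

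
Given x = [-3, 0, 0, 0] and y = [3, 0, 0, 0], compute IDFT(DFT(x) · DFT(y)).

(x ⊛ y)[n] = Σ(m=0 to 3) x[m] · y[(n-m) mod 4]

Computing each output sample:
(x ⊛ y)[0] = -9
(x ⊛ y)[1] = 0
(x ⊛ y)[2] = 0
(x ⊛ y)[3] = 0

x ⊛ y = [-9, 0, 0, 0]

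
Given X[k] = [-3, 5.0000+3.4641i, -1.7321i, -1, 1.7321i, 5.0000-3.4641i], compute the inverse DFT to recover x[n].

x[n] = (1/6) Σ(k=0 to 5) X[k] · e^(2πikn/6)

Computing each x[n]:
x[0] = 1
x[1] = 0
x[2] = -3
x[3] = -2
x[4] = 0
x[5] = 1

x = [1, 0, -3, -2, 0, 1]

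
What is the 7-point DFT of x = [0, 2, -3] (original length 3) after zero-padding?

Original 3-point DFT: [-1, 0.5000-4.3301i, 0.5000+4.3301i]
Zero-padded 7-point DFT provides frequency interpolation.

DFT_7([x, 0, ...]) = [-1, 1.9145+1.3611i, 2.2579-3.2515i, -3.6724-3.2133i, -3.6724+3.2133i, 2.2579+3.2515i, 1.9145-1.3611i]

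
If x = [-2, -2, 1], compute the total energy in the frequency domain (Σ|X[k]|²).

Parseval: Σ|x[n]|² = (1/N)Σ|X[k]|², so Σ|X[k]|² = N·Σ|x[n]|² = 3·9.0000

Σ|X[k]|² = N·Σ|x[n]|² = 3·9.0000 = 27.0000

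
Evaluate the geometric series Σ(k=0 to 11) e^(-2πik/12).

Sum of all nth roots of unity equals 0 for n > 1 (geometric series with r ≠ 1).

0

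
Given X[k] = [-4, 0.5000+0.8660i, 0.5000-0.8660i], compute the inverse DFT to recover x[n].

x[n] = (1/3) Σ(k=0 to 2) X[k] · e^(2πikn/3)

Computing each x[n]:
x[0] = -1
x[1] = -2
x[2] = -1

x = [-1, -2, -1]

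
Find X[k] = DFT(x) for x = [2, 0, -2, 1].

X[k] = Σ(n=0 to 3) x[n] · ω_4^(nk)
where ω_4 = e^(-2πi/4)

Computing each X[k]:
X[0] = 1
X[1] = 4+1i
X[2] = -1
X[3] = 4-1i

X = [1, 4+1i, -1, 4-1i]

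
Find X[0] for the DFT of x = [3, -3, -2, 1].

X[0] = Σ(n=0 to 3) x[n] · ω_4^0 = Σ x[n]
= (3) + (-3) + (-2) + (1)

X[0] = -1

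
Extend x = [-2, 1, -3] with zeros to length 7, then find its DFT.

Original 3-point DFT: [-4, -1.0000-3.4641i, -1.0000+3.4641i]
Zero-padded 7-point DFT provides frequency interpolation.

DFT_7([x, 0, ...]) = [-4, -0.7089+2.1430i, 0.4804-2.2766i, -4.7714-2.7794i, -4.7714+2.7794i, 0.4804+2.2766i, -0.7089-2.1430i]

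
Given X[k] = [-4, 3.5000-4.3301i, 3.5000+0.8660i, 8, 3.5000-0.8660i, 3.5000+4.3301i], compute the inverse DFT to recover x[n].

x[n] = (1/6) Σ(k=0 to 5) X[k] · e^(2πikn/6)

Computing each x[n]:
x[0] = 3
x[1] = -1
x[2] = 1
x[3] = -2
x[4] = -2
x[5] = -3

x = [3, -1, 1, -2, -2, -3]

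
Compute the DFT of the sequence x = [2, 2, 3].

X[k] = Σ(n=0 to 2) x[n] · ω_3^(nk)
where ω_3 = e^(-2πi/3)

Computing each X[k]:
X[0] = 7
X[1] = -0.5000+0.8660i
X[2] = -0.5000-0.8660i

X = [7, -0.5000+0.8660i, -0.5000-0.8660i]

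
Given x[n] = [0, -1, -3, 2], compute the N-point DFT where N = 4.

X[k] = Σ(n=0 to 3) x[n] · ω_4^(nk)
where ω_4 = e^(-2πi/4)

Computing each X[k]:
X[0] = -2
X[1] = 3+3i
X[2] = -4
X[3] = 3-3i

X = [-2, 3+3i, -4, 3-3i]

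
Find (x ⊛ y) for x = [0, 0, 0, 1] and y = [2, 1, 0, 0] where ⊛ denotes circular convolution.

(x ⊛ y)[n] = Σ(m=0 to 3) x[m] · y[(n-m) mod 4]

Computing each output sample:
(x ⊛ y)[0] = 1
(x ⊛ y)[1] = 0
(x ⊛ y)[2] = 0
(x ⊛ y)[3] = 2

x ⊛ y = [1, 0, 0, 2]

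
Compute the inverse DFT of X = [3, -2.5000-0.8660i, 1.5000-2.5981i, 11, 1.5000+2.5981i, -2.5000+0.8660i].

x[n] = (1/6) Σ(k=0 to 5) X[k] · e^(2πikn/6)

Computing each x[n]:
x[0] = 2
x[1] = -1
x[2] = 2
x[3] = 0
x[4] = 3
x[5] = -3

x = [2, -1, 2, 0, 3, -3]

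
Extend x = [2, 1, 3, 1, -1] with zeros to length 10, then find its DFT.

Original 5-point DFT: [6, -1.2361-3.0777i, 3.2361+0.7265i, 3.2361-0.7265i, -1.2361+3.0777i]
Zero-padded 10-point DFT provides frequency interpolation.

DFT_10([x, 0, ...]) = [6, 4.2361-3.8042i, -1.2361-3.0777i, -0.2361+2.3511i, 3.2361+0.7265i, 2, 3.2361-0.7265i, -0.2361-2.3511i, -1.2361+3.0777i, 4.2361+3.8042i]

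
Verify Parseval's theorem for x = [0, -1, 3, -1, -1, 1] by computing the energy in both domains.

Time domain:
Σ|x[n]|² = |0|² + |-1|² + |3|² + |-1|² + |-1|² + |1|² = 13.0000

Frequency domain:
(1/6)Σ|X[k]|² = (1/6)(|1|² + |-1.7321i|² + |-2.0000+5.1962i|² + |3|² + |-2.0000-5.1962i|² + |1.7321i|²) = (1/6)·78.0000 = 13.0000

Both sides agree, confirming Parseval's theorem.

Σ|x[n]|² = (1/N)Σ|X[k]|² = 13.0000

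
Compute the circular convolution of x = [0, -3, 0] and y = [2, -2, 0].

(x ⊛ y)[n] = Σ(m=0 to 2) x[m] · y[(n-m) mod 3]

Computing each output sample:
(x ⊛ y)[0] = 0
(x ⊛ y)[1] = -6
(x ⊛ y)[2] = 6

x ⊛ y = [0, -6, 6]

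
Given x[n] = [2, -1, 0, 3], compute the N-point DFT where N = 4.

X[k] = Σ(n=0 to 3) x[n] · ω_4^(nk)
where ω_4 = e^(-2πi/4)

Computing each X[k]:
X[0] = 4
X[1] = 2+4i
X[2] = 0
X[3] = 2-4i

X = [4, 2+4i, 0, 2-4i]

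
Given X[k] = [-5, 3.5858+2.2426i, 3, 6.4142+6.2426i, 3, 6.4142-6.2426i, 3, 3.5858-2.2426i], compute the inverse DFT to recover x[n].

x[n] = (1/8) Σ(k=0 to 7) X[k] · e^(2πikn/8)

Computing each x[n]:
x[0] = 3
x[1] = -3
x[2] = 0
x[3] = -2
x[4] = -2
x[5] = 1
x[6] = -2
x[7] = 0

x = [3, -3, 0, -2, -2, 1, -2, 0]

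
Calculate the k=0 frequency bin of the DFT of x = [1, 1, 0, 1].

X[0] = Σ(n=0 to 3) x[n] · ω_4^0 = Σ x[n]
= (1) + (1) + (0) + (1)

X[0] = 3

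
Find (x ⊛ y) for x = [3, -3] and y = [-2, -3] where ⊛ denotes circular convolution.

(x ⊛ y)[n] = Σ(m=0 to 1) x[m] · y[(n-m) mod 2]

Computing each output sample:
(x ⊛ y)[0] = 3
(x ⊛ y)[1] = -3

x ⊛ y = [3, -3]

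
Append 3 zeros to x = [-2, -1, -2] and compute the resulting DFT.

Original 3-point DFT: [-5, -0.5000-0.8660i, -0.5000+0.8660i]
Zero-padded 6-point DFT provides frequency interpolation.

DFT_6([x, 0, ...]) = [-5, -1.5000+2.5981i, -0.5000-0.8660i, -3, -0.5000+0.8660i, -1.5000-2.5981i]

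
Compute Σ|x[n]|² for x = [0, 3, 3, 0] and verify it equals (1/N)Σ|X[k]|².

Time domain:
Σ|x[n]|² = |0|² + |3|² + |3|² + |0|² = 18.0000

Frequency domain:
(1/4)Σ|X[k]|² = (1/4)(|6|² + |-3-3i|² + |0|² + |-3+3i|²) = (1/4)·72.0000 = 18.0000

Both sides agree, confirming Parseval's theorem.

Σ|x[n]|² = (1/N)Σ|X[k]|² = 18.0000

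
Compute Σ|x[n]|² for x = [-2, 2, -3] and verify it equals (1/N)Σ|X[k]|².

Time domain:
Σ|x[n]|² = |-2|² + |2|² + |-3|² = 17.0000

Frequency domain:
(1/3)Σ|X[k]|² = (1/3)(|-3|² + |-1.5000-4.3301i|² + |-1.5000+4.3301i|²) = (1/3)·51.0000 = 17.0000

Both sides agree, confirming Parseval's theorem.

Σ|x[n]|² = (1/N)Σ|X[k]|² = 17.0000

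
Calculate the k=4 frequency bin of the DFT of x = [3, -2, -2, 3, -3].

X[4] = Σ(n=0 to 4) x[n] · ω_5^(4n) where ω_5 = e^(-2πi/5)
= (3)·ω_5^0 + (-2)·ω_5^4 + (-2)·ω_5^8 + (3)·ω_5^12 + (-3)·ω_5^16

X[4] = 0.6459-1.9879i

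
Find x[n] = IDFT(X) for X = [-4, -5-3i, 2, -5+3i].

x[n] = (1/4) Σ(k=0 to 3) X[k] · e^(2πikn/4)

Computing each x[n]:
x[0] = -3
x[1] = 0
x[2] = 2
x[3] = -3

x = [-3, 0, 2, -3]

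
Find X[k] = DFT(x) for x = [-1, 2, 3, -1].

X[k] = Σ(n=0 to 3) x[n] · ω_4^(nk)
where ω_4 = e^(-2πi/4)

Computing each X[k]:
X[0] = 3
X[1] = -4-3i
X[2] = 1
X[3] = -4+3i

X = [3, -4-3i, 1, -4+3i]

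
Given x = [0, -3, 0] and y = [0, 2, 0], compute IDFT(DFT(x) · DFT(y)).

(x ⊛ y)[n] = Σ(m=0 to 2) x[m] · y[(n-m) mod 3]

Computing each output sample:
(x ⊛ y)[0] = 0
(x ⊛ y)[1] = 0
(x ⊛ y)[2] = -6

x ⊛ y = [0, 0, -6]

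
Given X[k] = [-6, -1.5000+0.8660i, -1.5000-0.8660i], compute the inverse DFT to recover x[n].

x[n] = (1/3) Σ(k=0 to 2) X[k] · e^(2πikn/3)

Computing each x[n]:
x[0] = -3
x[1] = -2
x[2] = -1

x = [-3, -2, -1]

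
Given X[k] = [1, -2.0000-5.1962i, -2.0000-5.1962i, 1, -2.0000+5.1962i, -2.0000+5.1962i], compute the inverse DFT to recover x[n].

x[n] = (1/6) Σ(k=0 to 5) X[k] · e^(2πikn/6)

Computing each x[n]:
x[0] = -1
x[1] = 3
x[2] = 1
x[3] = 0
x[4] = 1
x[5] = -3

x = [-1, 3, 1, 0, 1, -3]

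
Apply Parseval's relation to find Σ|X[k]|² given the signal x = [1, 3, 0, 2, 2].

Parseval: Σ|x[n]|² = (1/N)Σ|X[k]|², so Σ|X[k]|² = N·Σ|x[n]|² = 5·18.0000

Σ|X[k]|² = N·Σ|x[n]|² = 5·18.0000 = 90.0000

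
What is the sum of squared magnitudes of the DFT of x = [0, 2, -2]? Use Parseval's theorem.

Parseval: Σ|x[n]|² = (1/N)Σ|X[k]|², so Σ|X[k]|² = N·Σ|x[n]|² = 3·8.0000

Σ|X[k]|² = N·Σ|x[n]|² = 3·8.0000 = 24.0000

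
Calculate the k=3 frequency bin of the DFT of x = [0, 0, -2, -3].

X[3] = Σ(n=0 to 3) x[n] · ω_4^(3n) where ω_4 = e^(-2πi/4)
= (0)·ω_4^0 + (0)·ω_4^3 + (-2)·ω_4^6 + (-3)·ω_4^9

X[3] = 2+3i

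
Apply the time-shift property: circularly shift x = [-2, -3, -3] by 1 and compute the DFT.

Time shift by 1: X_shifted[k] = ω_3^(1k) · X[k]
Shifted x = [-3, -2, -3]

DFT(x[n-1]) = [-8, -0.5000-0.8660i, -0.5000+0.8660i]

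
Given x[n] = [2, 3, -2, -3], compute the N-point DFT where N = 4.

X[k] = Σ(n=0 to 3) x[n] · ω_4^(nk)
where ω_4 = e^(-2πi/4)

Computing each X[k]:
X[0] = 0
X[1] = 4-6i
X[2] = 0
X[3] = 4+6i

X = [0, 4-6i, 0, 4+6i]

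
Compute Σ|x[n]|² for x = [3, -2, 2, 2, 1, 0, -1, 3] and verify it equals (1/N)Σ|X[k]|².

Time domain:
Σ|x[n]|² = |3|² + |-2|² + |2|² + |2|² + |1|² + |0|² + |-1|² + |3|² = 32.0000

Frequency domain:
(1/8)Σ|X[k]|² = (1/8)(|8|² + |1.2929-0.8787i|² + |3+7i|² + |2.7071+5.1213i|² + |2|² + |2.7071-5.1213i|² + |3-7i|² + |1.2929+0.8787i|²) = (1/8)·256.0000 = 32.0000

Both sides agree, confirming Parseval's theorem.

Σ|x[n]|² = (1/N)Σ|X[k]|² = 32.0000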